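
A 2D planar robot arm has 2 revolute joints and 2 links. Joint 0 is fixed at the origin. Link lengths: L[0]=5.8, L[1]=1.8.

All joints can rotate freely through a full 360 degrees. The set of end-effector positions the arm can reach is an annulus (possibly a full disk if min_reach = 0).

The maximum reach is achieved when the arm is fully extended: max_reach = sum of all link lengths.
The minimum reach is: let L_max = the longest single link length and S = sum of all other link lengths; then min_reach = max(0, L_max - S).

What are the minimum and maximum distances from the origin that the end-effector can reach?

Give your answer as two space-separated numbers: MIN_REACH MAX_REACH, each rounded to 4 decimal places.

Answer: 4.0000 7.6000

Derivation:
Link lengths: [5.8, 1.8]
max_reach = 5.8 + 1.8 = 7.6
L_max = max([5.8, 1.8]) = 5.8
S (sum of others) = 7.6 - 5.8 = 1.8
min_reach = max(0, 5.8 - 1.8) = max(0, 4) = 4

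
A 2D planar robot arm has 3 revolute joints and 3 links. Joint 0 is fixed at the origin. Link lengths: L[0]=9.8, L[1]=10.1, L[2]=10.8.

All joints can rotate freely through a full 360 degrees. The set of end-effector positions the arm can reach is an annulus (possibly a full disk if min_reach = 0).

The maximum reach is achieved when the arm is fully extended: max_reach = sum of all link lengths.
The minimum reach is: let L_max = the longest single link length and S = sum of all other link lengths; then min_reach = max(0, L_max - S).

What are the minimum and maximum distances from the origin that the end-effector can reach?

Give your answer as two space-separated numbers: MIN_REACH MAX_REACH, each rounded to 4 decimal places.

Answer: 0.0000 30.7000

Derivation:
Link lengths: [9.8, 10.1, 10.8]
max_reach = 9.8 + 10.1 + 10.8 = 30.7
L_max = max([9.8, 10.1, 10.8]) = 10.8
S (sum of others) = 30.7 - 10.8 = 19.9
min_reach = max(0, 10.8 - 19.9) = max(0, -9.1) = 0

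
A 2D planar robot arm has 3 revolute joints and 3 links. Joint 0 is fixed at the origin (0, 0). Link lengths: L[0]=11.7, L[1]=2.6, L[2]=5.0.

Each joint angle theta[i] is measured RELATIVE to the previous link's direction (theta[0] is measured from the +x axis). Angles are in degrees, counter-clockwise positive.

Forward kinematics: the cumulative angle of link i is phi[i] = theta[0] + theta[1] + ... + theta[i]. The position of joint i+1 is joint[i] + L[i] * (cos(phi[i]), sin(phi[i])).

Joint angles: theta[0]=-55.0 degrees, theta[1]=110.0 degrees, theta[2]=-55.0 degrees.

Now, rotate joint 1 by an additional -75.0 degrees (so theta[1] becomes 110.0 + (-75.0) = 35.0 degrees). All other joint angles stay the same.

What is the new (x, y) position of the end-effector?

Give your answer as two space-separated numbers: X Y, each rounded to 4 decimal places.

joint[0] = (0.0000, 0.0000)  (base)
link 0: phi[0] = -55 = -55 deg
  cos(-55 deg) = 0.5736, sin(-55 deg) = -0.8192
  joint[1] = (0.0000, 0.0000) + 11.7 * (0.5736, -0.8192) = (0.0000 + 6.7108, 0.0000 + -9.5841) = (6.7108, -9.5841)
link 1: phi[1] = -55 + 35 = -20 deg
  cos(-20 deg) = 0.9397, sin(-20 deg) = -0.3420
  joint[2] = (6.7108, -9.5841) + 2.6 * (0.9397, -0.3420) = (6.7108 + 2.4432, -9.5841 + -0.8893) = (9.1540, -10.4733)
link 2: phi[2] = -55 + 35 + -55 = -75 deg
  cos(-75 deg) = 0.2588, sin(-75 deg) = -0.9659
  joint[3] = (9.1540, -10.4733) + 5 * (0.2588, -0.9659) = (9.1540 + 1.2941, -10.4733 + -4.8296) = (10.4481, -15.3030)
End effector: (10.4481, -15.3030)

Answer: 10.4481 -15.3030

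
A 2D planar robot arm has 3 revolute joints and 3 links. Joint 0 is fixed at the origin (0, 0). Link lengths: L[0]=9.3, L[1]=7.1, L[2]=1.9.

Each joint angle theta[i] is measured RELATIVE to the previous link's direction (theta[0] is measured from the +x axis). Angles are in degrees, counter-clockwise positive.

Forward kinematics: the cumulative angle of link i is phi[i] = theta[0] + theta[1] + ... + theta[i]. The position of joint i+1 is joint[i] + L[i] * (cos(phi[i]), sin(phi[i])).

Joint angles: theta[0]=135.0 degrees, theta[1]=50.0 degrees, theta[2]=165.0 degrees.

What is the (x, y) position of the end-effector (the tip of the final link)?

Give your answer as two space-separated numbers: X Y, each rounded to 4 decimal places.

joint[0] = (0.0000, 0.0000)  (base)
link 0: phi[0] = 135 = 135 deg
  cos(135 deg) = -0.7071, sin(135 deg) = 0.7071
  joint[1] = (0.0000, 0.0000) + 9.3 * (-0.7071, 0.7071) = (0.0000 + -6.5761, 0.0000 + 6.5761) = (-6.5761, 6.5761)
link 1: phi[1] = 135 + 50 = 185 deg
  cos(185 deg) = -0.9962, sin(185 deg) = -0.0872
  joint[2] = (-6.5761, 6.5761) + 7.1 * (-0.9962, -0.0872) = (-6.5761 + -7.0730, 6.5761 + -0.6188) = (-13.6491, 5.9573)
link 2: phi[2] = 135 + 50 + 165 = 350 deg
  cos(350 deg) = 0.9848, sin(350 deg) = -0.1736
  joint[3] = (-13.6491, 5.9573) + 1.9 * (0.9848, -0.1736) = (-13.6491 + 1.8711, 5.9573 + -0.3299) = (-11.7779, 5.6274)
End effector: (-11.7779, 5.6274)

Answer: -11.7779 5.6274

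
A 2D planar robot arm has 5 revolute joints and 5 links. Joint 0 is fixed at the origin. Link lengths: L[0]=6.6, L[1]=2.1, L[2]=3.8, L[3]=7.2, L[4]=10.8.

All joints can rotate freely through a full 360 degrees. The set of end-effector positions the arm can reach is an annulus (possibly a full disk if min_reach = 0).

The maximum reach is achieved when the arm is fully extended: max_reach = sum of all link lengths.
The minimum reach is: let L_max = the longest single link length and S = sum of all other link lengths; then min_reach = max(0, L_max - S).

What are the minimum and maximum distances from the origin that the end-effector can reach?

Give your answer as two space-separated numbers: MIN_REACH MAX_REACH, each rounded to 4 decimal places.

Link lengths: [6.6, 2.1, 3.8, 7.2, 10.8]
max_reach = 6.6 + 2.1 + 3.8 + 7.2 + 10.8 = 30.5
L_max = max([6.6, 2.1, 3.8, 7.2, 10.8]) = 10.8
S (sum of others) = 30.5 - 10.8 = 19.7
min_reach = max(0, 10.8 - 19.7) = max(0, -8.9) = 0

Answer: 0.0000 30.5000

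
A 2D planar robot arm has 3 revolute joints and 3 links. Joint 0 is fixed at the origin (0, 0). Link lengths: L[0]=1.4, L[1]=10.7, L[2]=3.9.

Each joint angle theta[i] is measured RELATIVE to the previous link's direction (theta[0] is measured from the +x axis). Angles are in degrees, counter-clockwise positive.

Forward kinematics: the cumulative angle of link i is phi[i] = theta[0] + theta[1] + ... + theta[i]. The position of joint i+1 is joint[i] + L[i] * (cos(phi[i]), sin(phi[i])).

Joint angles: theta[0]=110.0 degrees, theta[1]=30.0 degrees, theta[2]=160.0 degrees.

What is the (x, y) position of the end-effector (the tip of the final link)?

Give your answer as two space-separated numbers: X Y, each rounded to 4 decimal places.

joint[0] = (0.0000, 0.0000)  (base)
link 0: phi[0] = 110 = 110 deg
  cos(110 deg) = -0.3420, sin(110 deg) = 0.9397
  joint[1] = (0.0000, 0.0000) + 1.4 * (-0.3420, 0.9397) = (0.0000 + -0.4788, 0.0000 + 1.3156) = (-0.4788, 1.3156)
link 1: phi[1] = 110 + 30 = 140 deg
  cos(140 deg) = -0.7660, sin(140 deg) = 0.6428
  joint[2] = (-0.4788, 1.3156) + 10.7 * (-0.7660, 0.6428) = (-0.4788 + -8.1967, 1.3156 + 6.8778) = (-8.6755, 8.1934)
link 2: phi[2] = 110 + 30 + 160 = 300 deg
  cos(300 deg) = 0.5000, sin(300 deg) = -0.8660
  joint[3] = (-8.6755, 8.1934) + 3.9 * (0.5000, -0.8660) = (-8.6755 + 1.9500, 8.1934 + -3.3775) = (-6.7255, 4.8159)
End effector: (-6.7255, 4.8159)

Answer: -6.7255 4.8159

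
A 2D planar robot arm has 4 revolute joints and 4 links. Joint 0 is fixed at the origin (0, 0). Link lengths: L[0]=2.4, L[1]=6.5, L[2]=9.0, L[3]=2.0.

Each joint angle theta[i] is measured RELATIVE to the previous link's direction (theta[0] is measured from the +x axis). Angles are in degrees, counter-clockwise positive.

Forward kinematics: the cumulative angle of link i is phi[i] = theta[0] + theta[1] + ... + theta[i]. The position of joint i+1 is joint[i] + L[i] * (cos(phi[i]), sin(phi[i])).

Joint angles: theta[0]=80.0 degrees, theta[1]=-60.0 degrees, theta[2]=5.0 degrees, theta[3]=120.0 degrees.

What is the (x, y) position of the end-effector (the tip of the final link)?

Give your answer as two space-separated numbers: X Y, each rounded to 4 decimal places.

joint[0] = (0.0000, 0.0000)  (base)
link 0: phi[0] = 80 = 80 deg
  cos(80 deg) = 0.1736, sin(80 deg) = 0.9848
  joint[1] = (0.0000, 0.0000) + 2.4 * (0.1736, 0.9848) = (0.0000 + 0.4168, 0.0000 + 2.3635) = (0.4168, 2.3635)
link 1: phi[1] = 80 + -60 = 20 deg
  cos(20 deg) = 0.9397, sin(20 deg) = 0.3420
  joint[2] = (0.4168, 2.3635) + 6.5 * (0.9397, 0.3420) = (0.4168 + 6.1080, 2.3635 + 2.2231) = (6.5248, 4.5867)
link 2: phi[2] = 80 + -60 + 5 = 25 deg
  cos(25 deg) = 0.9063, sin(25 deg) = 0.4226
  joint[3] = (6.5248, 4.5867) + 9 * (0.9063, 0.4226) = (6.5248 + 8.1568, 4.5867 + 3.8036) = (14.6815, 8.3902)
link 3: phi[3] = 80 + -60 + 5 + 120 = 145 deg
  cos(145 deg) = -0.8192, sin(145 deg) = 0.5736
  joint[4] = (14.6815, 8.3902) + 2 * (-0.8192, 0.5736) = (14.6815 + -1.6383, 8.3902 + 1.1472) = (13.0432, 9.5374)
End effector: (13.0432, 9.5374)

Answer: 13.0432 9.5374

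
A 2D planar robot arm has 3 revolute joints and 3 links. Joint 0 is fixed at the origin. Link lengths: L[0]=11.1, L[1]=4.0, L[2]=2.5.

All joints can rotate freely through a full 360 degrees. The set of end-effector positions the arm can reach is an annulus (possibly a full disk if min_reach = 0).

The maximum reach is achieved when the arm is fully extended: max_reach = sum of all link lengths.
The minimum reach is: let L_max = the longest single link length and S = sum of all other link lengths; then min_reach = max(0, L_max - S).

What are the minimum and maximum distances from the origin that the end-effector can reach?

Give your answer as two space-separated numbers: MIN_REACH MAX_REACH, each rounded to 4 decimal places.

Answer: 4.6000 17.6000

Derivation:
Link lengths: [11.1, 4.0, 2.5]
max_reach = 11.1 + 4 + 2.5 = 17.6
L_max = max([11.1, 4.0, 2.5]) = 11.1
S (sum of others) = 17.6 - 11.1 = 6.5
min_reach = max(0, 11.1 - 6.5) = max(0, 4.6) = 4.6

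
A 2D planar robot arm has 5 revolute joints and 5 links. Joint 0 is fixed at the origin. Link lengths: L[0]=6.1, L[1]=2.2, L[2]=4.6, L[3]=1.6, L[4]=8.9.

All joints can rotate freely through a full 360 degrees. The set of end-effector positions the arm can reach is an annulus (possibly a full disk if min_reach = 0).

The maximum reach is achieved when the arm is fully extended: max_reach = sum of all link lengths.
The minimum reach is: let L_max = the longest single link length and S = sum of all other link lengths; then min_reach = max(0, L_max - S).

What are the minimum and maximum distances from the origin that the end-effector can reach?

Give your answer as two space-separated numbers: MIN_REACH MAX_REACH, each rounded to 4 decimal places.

Answer: 0.0000 23.4000

Derivation:
Link lengths: [6.1, 2.2, 4.6, 1.6, 8.9]
max_reach = 6.1 + 2.2 + 4.6 + 1.6 + 8.9 = 23.4
L_max = max([6.1, 2.2, 4.6, 1.6, 8.9]) = 8.9
S (sum of others) = 23.4 - 8.9 = 14.5
min_reach = max(0, 8.9 - 14.5) = max(0, -5.6) = 0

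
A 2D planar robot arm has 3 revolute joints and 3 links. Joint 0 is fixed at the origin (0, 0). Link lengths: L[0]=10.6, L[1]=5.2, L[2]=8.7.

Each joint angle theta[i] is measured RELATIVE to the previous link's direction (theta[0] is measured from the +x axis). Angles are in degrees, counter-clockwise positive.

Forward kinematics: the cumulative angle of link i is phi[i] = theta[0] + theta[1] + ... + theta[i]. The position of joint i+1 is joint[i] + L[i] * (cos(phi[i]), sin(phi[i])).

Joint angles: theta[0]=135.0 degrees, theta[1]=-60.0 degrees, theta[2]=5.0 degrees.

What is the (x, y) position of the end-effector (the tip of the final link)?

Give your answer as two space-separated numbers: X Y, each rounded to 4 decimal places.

joint[0] = (0.0000, 0.0000)  (base)
link 0: phi[0] = 135 = 135 deg
  cos(135 deg) = -0.7071, sin(135 deg) = 0.7071
  joint[1] = (0.0000, 0.0000) + 10.6 * (-0.7071, 0.7071) = (0.0000 + -7.4953, 0.0000 + 7.4953) = (-7.4953, 7.4953)
link 1: phi[1] = 135 + -60 = 75 deg
  cos(75 deg) = 0.2588, sin(75 deg) = 0.9659
  joint[2] = (-7.4953, 7.4953) + 5.2 * (0.2588, 0.9659) = (-7.4953 + 1.3459, 7.4953 + 5.0228) = (-6.1495, 12.5181)
link 2: phi[2] = 135 + -60 + 5 = 80 deg
  cos(80 deg) = 0.1736, sin(80 deg) = 0.9848
  joint[3] = (-6.1495, 12.5181) + 8.7 * (0.1736, 0.9848) = (-6.1495 + 1.5107, 12.5181 + 8.5678) = (-4.6387, 21.0860)
End effector: (-4.6387, 21.0860)

Answer: -4.6387 21.0860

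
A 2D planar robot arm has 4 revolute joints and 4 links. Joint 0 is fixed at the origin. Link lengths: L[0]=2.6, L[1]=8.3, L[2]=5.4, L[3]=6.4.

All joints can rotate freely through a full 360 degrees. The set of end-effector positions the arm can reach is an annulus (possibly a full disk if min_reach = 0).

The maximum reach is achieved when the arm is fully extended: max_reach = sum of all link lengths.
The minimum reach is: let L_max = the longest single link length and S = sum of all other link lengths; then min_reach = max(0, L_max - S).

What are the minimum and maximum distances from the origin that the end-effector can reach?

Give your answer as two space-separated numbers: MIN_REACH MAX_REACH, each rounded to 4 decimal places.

Answer: 0.0000 22.7000

Derivation:
Link lengths: [2.6, 8.3, 5.4, 6.4]
max_reach = 2.6 + 8.3 + 5.4 + 6.4 = 22.7
L_max = max([2.6, 8.3, 5.4, 6.4]) = 8.3
S (sum of others) = 22.7 - 8.3 = 14.4
min_reach = max(0, 8.3 - 14.4) = max(0, -6.1) = 0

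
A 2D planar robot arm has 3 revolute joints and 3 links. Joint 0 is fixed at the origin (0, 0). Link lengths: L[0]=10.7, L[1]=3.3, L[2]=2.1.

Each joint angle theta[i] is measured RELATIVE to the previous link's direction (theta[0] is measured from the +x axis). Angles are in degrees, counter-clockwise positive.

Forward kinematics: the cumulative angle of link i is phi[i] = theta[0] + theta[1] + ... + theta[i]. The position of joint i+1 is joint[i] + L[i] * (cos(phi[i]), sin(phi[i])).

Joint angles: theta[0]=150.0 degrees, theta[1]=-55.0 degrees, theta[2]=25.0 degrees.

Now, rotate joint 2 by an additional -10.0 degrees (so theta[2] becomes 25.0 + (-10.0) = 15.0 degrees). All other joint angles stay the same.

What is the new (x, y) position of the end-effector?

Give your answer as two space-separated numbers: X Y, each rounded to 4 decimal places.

Answer: -10.2723 10.6108

Derivation:
joint[0] = (0.0000, 0.0000)  (base)
link 0: phi[0] = 150 = 150 deg
  cos(150 deg) = -0.8660, sin(150 deg) = 0.5000
  joint[1] = (0.0000, 0.0000) + 10.7 * (-0.8660, 0.5000) = (0.0000 + -9.2665, 0.0000 + 5.3500) = (-9.2665, 5.3500)
link 1: phi[1] = 150 + -55 = 95 deg
  cos(95 deg) = -0.0872, sin(95 deg) = 0.9962
  joint[2] = (-9.2665, 5.3500) + 3.3 * (-0.0872, 0.9962) = (-9.2665 + -0.2876, 5.3500 + 3.2874) = (-9.5541, 8.6374)
link 2: phi[2] = 150 + -55 + 15 = 110 deg
  cos(110 deg) = -0.3420, sin(110 deg) = 0.9397
  joint[3] = (-9.5541, 8.6374) + 2.1 * (-0.3420, 0.9397) = (-9.5541 + -0.7182, 8.6374 + 1.9734) = (-10.2723, 10.6108)
End effector: (-10.2723, 10.6108)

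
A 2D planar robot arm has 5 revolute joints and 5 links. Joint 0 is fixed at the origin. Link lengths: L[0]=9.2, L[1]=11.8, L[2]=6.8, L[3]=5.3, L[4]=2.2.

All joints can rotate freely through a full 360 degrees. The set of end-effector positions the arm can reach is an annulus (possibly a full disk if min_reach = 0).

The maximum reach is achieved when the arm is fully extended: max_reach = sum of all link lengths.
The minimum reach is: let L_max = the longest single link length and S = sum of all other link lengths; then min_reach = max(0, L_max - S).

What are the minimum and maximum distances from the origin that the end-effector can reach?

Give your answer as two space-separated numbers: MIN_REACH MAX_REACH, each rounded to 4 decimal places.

Link lengths: [9.2, 11.8, 6.8, 5.3, 2.2]
max_reach = 9.2 + 11.8 + 6.8 + 5.3 + 2.2 = 35.3
L_max = max([9.2, 11.8, 6.8, 5.3, 2.2]) = 11.8
S (sum of others) = 35.3 - 11.8 = 23.5
min_reach = max(0, 11.8 - 23.5) = max(0, -11.7) = 0

Answer: 0.0000 35.3000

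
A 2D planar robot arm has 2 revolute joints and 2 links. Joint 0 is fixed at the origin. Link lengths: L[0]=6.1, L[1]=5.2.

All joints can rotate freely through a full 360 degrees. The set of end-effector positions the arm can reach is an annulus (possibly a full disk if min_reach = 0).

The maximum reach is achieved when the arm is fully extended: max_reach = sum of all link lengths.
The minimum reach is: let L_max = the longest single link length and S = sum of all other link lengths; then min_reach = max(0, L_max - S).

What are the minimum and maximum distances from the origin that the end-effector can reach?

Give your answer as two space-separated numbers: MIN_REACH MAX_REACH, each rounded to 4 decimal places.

Link lengths: [6.1, 5.2]
max_reach = 6.1 + 5.2 = 11.3
L_max = max([6.1, 5.2]) = 6.1
S (sum of others) = 11.3 - 6.1 = 5.2
min_reach = max(0, 6.1 - 5.2) = max(0, 0.9) = 0.9

Answer: 0.9000 11.3000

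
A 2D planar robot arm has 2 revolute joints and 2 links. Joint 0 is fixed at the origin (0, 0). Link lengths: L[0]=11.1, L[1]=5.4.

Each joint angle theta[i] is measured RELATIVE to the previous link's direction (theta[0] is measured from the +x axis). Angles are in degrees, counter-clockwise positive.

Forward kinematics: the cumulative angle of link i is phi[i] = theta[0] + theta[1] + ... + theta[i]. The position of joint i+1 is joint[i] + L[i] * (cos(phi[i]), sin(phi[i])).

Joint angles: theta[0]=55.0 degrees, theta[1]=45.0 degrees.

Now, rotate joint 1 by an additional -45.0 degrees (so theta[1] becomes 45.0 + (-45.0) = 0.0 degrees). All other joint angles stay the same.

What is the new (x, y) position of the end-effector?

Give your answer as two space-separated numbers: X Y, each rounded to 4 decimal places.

joint[0] = (0.0000, 0.0000)  (base)
link 0: phi[0] = 55 = 55 deg
  cos(55 deg) = 0.5736, sin(55 deg) = 0.8192
  joint[1] = (0.0000, 0.0000) + 11.1 * (0.5736, 0.8192) = (0.0000 + 6.3667, 0.0000 + 9.0926) = (6.3667, 9.0926)
link 1: phi[1] = 55 + 0 = 55 deg
  cos(55 deg) = 0.5736, sin(55 deg) = 0.8192
  joint[2] = (6.3667, 9.0926) + 5.4 * (0.5736, 0.8192) = (6.3667 + 3.0973, 9.0926 + 4.4234) = (9.4640, 13.5160)
End effector: (9.4640, 13.5160)

Answer: 9.4640 13.5160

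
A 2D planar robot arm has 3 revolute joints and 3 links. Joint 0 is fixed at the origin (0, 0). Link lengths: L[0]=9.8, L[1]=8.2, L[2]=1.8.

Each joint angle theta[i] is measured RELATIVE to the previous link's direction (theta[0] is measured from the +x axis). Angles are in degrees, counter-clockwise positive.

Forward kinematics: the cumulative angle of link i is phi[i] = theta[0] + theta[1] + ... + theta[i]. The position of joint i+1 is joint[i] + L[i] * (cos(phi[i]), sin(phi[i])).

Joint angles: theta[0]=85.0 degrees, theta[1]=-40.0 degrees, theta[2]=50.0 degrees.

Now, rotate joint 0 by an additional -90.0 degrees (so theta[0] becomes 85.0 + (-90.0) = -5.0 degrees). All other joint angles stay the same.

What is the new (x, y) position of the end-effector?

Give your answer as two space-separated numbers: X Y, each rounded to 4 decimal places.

joint[0] = (0.0000, 0.0000)  (base)
link 0: phi[0] = -5 = -5 deg
  cos(-5 deg) = 0.9962, sin(-5 deg) = -0.0872
  joint[1] = (0.0000, 0.0000) + 9.8 * (0.9962, -0.0872) = (0.0000 + 9.7627, 0.0000 + -0.8541) = (9.7627, -0.8541)
link 1: phi[1] = -5 + -40 = -45 deg
  cos(-45 deg) = 0.7071, sin(-45 deg) = -0.7071
  joint[2] = (9.7627, -0.8541) + 8.2 * (0.7071, -0.7071) = (9.7627 + 5.7983, -0.8541 + -5.7983) = (15.5610, -6.6524)
link 2: phi[2] = -5 + -40 + 50 = 5 deg
  cos(5 deg) = 0.9962, sin(5 deg) = 0.0872
  joint[3] = (15.5610, -6.6524) + 1.8 * (0.9962, 0.0872) = (15.5610 + 1.7932, -6.6524 + 0.1569) = (17.3541, -6.4955)
End effector: (17.3541, -6.4955)

Answer: 17.3541 -6.4955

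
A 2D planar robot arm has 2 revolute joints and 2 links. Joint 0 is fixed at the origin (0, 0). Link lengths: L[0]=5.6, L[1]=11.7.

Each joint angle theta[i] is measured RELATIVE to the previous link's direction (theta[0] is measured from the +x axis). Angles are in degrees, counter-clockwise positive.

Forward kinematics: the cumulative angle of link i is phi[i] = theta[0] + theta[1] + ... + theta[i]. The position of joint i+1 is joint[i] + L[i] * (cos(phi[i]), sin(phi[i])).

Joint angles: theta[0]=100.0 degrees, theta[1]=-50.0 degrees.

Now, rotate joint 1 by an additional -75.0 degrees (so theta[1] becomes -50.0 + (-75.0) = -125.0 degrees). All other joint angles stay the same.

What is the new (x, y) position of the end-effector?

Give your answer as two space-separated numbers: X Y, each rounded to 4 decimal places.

Answer: 9.6314 0.5703

Derivation:
joint[0] = (0.0000, 0.0000)  (base)
link 0: phi[0] = 100 = 100 deg
  cos(100 deg) = -0.1736, sin(100 deg) = 0.9848
  joint[1] = (0.0000, 0.0000) + 5.6 * (-0.1736, 0.9848) = (0.0000 + -0.9724, 0.0000 + 5.5149) = (-0.9724, 5.5149)
link 1: phi[1] = 100 + -125 = -25 deg
  cos(-25 deg) = 0.9063, sin(-25 deg) = -0.4226
  joint[2] = (-0.9724, 5.5149) + 11.7 * (0.9063, -0.4226) = (-0.9724 + 10.6038, 5.5149 + -4.9446) = (9.6314, 0.5703)
End effector: (9.6314, 0.5703)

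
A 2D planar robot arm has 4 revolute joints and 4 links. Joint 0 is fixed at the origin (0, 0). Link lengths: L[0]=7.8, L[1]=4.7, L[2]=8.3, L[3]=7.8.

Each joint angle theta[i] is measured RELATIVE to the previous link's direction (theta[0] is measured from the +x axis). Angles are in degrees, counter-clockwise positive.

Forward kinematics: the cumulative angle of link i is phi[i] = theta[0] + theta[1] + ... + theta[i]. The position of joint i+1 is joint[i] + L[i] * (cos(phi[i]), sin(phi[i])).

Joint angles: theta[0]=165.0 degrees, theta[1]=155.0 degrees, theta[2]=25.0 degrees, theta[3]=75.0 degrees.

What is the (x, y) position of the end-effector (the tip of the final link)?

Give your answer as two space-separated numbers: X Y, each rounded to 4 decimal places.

Answer: 7.9834 3.6045

Derivation:
joint[0] = (0.0000, 0.0000)  (base)
link 0: phi[0] = 165 = 165 deg
  cos(165 deg) = -0.9659, sin(165 deg) = 0.2588
  joint[1] = (0.0000, 0.0000) + 7.8 * (-0.9659, 0.2588) = (0.0000 + -7.5342, 0.0000 + 2.0188) = (-7.5342, 2.0188)
link 1: phi[1] = 165 + 155 = 320 deg
  cos(320 deg) = 0.7660, sin(320 deg) = -0.6428
  joint[2] = (-7.5342, 2.0188) + 4.7 * (0.7660, -0.6428) = (-7.5342 + 3.6004, 2.0188 + -3.0211) = (-3.9338, -1.0023)
link 2: phi[2] = 165 + 155 + 25 = 345 deg
  cos(345 deg) = 0.9659, sin(345 deg) = -0.2588
  joint[3] = (-3.9338, -1.0023) + 8.3 * (0.9659, -0.2588) = (-3.9338 + 8.0172, -1.0023 + -2.1482) = (4.0834, -3.1505)
link 3: phi[3] = 165 + 155 + 25 + 75 = 420 deg
  cos(420 deg) = 0.5000, sin(420 deg) = 0.8660
  joint[4] = (4.0834, -3.1505) + 7.8 * (0.5000, 0.8660) = (4.0834 + 3.9000, -3.1505 + 6.7550) = (7.9834, 3.6045)
End effector: (7.9834, 3.6045)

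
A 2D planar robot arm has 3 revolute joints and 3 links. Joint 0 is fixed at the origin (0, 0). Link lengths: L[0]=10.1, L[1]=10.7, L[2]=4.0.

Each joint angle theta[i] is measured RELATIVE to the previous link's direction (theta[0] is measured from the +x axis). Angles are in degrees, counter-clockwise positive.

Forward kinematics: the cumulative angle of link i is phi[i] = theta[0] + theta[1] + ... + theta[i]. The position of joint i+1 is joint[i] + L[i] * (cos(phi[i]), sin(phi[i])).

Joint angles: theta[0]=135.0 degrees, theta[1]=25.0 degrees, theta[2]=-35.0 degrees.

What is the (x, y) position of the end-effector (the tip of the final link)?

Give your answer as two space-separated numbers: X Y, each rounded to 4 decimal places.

Answer: -19.4908 14.0780

Derivation:
joint[0] = (0.0000, 0.0000)  (base)
link 0: phi[0] = 135 = 135 deg
  cos(135 deg) = -0.7071, sin(135 deg) = 0.7071
  joint[1] = (0.0000, 0.0000) + 10.1 * (-0.7071, 0.7071) = (0.0000 + -7.1418, 0.0000 + 7.1418) = (-7.1418, 7.1418)
link 1: phi[1] = 135 + 25 = 160 deg
  cos(160 deg) = -0.9397, sin(160 deg) = 0.3420
  joint[2] = (-7.1418, 7.1418) + 10.7 * (-0.9397, 0.3420) = (-7.1418 + -10.0547, 7.1418 + 3.6596) = (-17.1965, 10.8014)
link 2: phi[2] = 135 + 25 + -35 = 125 deg
  cos(125 deg) = -0.5736, sin(125 deg) = 0.8192
  joint[3] = (-17.1965, 10.8014) + 4 * (-0.5736, 0.8192) = (-17.1965 + -2.2943, 10.8014 + 3.2766) = (-19.4908, 14.0780)
End effector: (-19.4908, 14.0780)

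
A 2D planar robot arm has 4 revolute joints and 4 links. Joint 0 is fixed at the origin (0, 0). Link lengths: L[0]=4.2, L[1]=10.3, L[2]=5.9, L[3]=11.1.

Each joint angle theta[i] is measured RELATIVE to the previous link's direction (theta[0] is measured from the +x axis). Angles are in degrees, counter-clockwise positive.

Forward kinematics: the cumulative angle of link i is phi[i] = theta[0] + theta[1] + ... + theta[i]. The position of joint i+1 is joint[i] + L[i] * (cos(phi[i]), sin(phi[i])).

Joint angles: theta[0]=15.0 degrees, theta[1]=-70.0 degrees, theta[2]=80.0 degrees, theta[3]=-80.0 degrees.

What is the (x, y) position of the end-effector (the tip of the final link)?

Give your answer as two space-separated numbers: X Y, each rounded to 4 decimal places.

Answer: 21.6786 -13.9494

Derivation:
joint[0] = (0.0000, 0.0000)  (base)
link 0: phi[0] = 15 = 15 deg
  cos(15 deg) = 0.9659, sin(15 deg) = 0.2588
  joint[1] = (0.0000, 0.0000) + 4.2 * (0.9659, 0.2588) = (0.0000 + 4.0569, 0.0000 + 1.0870) = (4.0569, 1.0870)
link 1: phi[1] = 15 + -70 = -55 deg
  cos(-55 deg) = 0.5736, sin(-55 deg) = -0.8192
  joint[2] = (4.0569, 1.0870) + 10.3 * (0.5736, -0.8192) = (4.0569 + 5.9078, 1.0870 + -8.4373) = (9.9647, -7.3502)
link 2: phi[2] = 15 + -70 + 80 = 25 deg
  cos(25 deg) = 0.9063, sin(25 deg) = 0.4226
  joint[3] = (9.9647, -7.3502) + 5.9 * (0.9063, 0.4226) = (9.9647 + 5.3472, -7.3502 + 2.4934) = (15.3119, -4.8568)
link 3: phi[3] = 15 + -70 + 80 + -80 = -55 deg
  cos(-55 deg) = 0.5736, sin(-55 deg) = -0.8192
  joint[4] = (15.3119, -4.8568) + 11.1 * (0.5736, -0.8192) = (15.3119 + 6.3667, -4.8568 + -9.0926) = (21.6786, -13.9494)
End effector: (21.6786, -13.9494)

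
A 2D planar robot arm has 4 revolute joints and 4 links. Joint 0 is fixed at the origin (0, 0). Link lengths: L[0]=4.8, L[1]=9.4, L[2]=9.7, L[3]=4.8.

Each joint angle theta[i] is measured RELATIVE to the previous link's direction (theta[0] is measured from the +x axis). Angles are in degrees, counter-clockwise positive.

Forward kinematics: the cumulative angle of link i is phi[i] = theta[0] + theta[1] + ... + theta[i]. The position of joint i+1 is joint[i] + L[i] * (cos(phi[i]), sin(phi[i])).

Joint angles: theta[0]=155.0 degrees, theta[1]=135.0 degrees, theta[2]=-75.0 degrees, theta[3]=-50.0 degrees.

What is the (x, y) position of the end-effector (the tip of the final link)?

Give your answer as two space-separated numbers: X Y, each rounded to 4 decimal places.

Answer: -13.7175 -11.1259

Derivation:
joint[0] = (0.0000, 0.0000)  (base)
link 0: phi[0] = 155 = 155 deg
  cos(155 deg) = -0.9063, sin(155 deg) = 0.4226
  joint[1] = (0.0000, 0.0000) + 4.8 * (-0.9063, 0.4226) = (0.0000 + -4.3503, 0.0000 + 2.0286) = (-4.3503, 2.0286)
link 1: phi[1] = 155 + 135 = 290 deg
  cos(290 deg) = 0.3420, sin(290 deg) = -0.9397
  joint[2] = (-4.3503, 2.0286) + 9.4 * (0.3420, -0.9397) = (-4.3503 + 3.2150, 2.0286 + -8.8331) = (-1.1353, -6.8045)
link 2: phi[2] = 155 + 135 + -75 = 215 deg
  cos(215 deg) = -0.8192, sin(215 deg) = -0.5736
  joint[3] = (-1.1353, -6.8045) + 9.7 * (-0.8192, -0.5736) = (-1.1353 + -7.9458, -6.8045 + -5.5637) = (-9.0811, -12.3682)
link 3: phi[3] = 155 + 135 + -75 + -50 = 165 deg
  cos(165 deg) = -0.9659, sin(165 deg) = 0.2588
  joint[4] = (-9.0811, -12.3682) + 4.8 * (-0.9659, 0.2588) = (-9.0811 + -4.6364, -12.3682 + 1.2423) = (-13.7175, -11.1259)
End effector: (-13.7175, -11.1259)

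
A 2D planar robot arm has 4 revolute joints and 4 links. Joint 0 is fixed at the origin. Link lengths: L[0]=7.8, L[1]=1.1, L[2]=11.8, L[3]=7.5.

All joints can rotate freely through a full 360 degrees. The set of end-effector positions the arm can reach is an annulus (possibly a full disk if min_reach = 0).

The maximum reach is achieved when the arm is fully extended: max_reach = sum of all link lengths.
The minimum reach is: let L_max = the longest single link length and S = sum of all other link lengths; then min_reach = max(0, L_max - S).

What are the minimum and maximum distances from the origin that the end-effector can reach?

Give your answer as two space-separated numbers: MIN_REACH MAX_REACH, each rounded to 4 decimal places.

Link lengths: [7.8, 1.1, 11.8, 7.5]
max_reach = 7.8 + 1.1 + 11.8 + 7.5 = 28.2
L_max = max([7.8, 1.1, 11.8, 7.5]) = 11.8
S (sum of others) = 28.2 - 11.8 = 16.4
min_reach = max(0, 11.8 - 16.4) = max(0, -4.6) = 0

Answer: 0.0000 28.2000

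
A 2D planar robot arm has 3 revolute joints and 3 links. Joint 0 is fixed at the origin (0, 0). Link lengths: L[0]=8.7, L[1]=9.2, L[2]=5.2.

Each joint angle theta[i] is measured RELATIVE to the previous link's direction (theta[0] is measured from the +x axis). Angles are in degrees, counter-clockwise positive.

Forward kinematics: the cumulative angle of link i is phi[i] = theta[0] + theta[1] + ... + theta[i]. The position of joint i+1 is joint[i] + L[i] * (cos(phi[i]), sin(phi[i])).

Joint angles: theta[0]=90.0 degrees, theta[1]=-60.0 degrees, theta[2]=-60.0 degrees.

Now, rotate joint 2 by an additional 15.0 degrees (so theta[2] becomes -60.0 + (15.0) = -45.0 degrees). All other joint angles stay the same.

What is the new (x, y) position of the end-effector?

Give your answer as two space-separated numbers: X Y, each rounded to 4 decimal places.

Answer: 12.9902 11.9541

Derivation:
joint[0] = (0.0000, 0.0000)  (base)
link 0: phi[0] = 90 = 90 deg
  cos(90 deg) = 0.0000, sin(90 deg) = 1.0000
  joint[1] = (0.0000, 0.0000) + 8.7 * (0.0000, 1.0000) = (0.0000 + 0.0000, 0.0000 + 8.7000) = (0.0000, 8.7000)
link 1: phi[1] = 90 + -60 = 30 deg
  cos(30 deg) = 0.8660, sin(30 deg) = 0.5000
  joint[2] = (0.0000, 8.7000) + 9.2 * (0.8660, 0.5000) = (0.0000 + 7.9674, 8.7000 + 4.6000) = (7.9674, 13.3000)
link 2: phi[2] = 90 + -60 + -45 = -15 deg
  cos(-15 deg) = 0.9659, sin(-15 deg) = -0.2588
  joint[3] = (7.9674, 13.3000) + 5.2 * (0.9659, -0.2588) = (7.9674 + 5.0228, 13.3000 + -1.3459) = (12.9902, 11.9541)
End effector: (12.9902, 11.9541)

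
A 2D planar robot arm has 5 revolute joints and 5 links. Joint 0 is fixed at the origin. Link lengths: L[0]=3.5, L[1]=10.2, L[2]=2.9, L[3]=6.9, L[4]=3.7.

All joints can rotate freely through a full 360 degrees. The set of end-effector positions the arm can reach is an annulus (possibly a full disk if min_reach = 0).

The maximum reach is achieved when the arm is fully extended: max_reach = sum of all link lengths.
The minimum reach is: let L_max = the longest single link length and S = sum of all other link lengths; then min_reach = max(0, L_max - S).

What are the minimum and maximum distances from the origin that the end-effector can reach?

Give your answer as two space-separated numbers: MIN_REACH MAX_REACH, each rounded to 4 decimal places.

Link lengths: [3.5, 10.2, 2.9, 6.9, 3.7]
max_reach = 3.5 + 10.2 + 2.9 + 6.9 + 3.7 = 27.2
L_max = max([3.5, 10.2, 2.9, 6.9, 3.7]) = 10.2
S (sum of others) = 27.2 - 10.2 = 17
min_reach = max(0, 10.2 - 17) = max(0, -6.8) = 0

Answer: 0.0000 27.2000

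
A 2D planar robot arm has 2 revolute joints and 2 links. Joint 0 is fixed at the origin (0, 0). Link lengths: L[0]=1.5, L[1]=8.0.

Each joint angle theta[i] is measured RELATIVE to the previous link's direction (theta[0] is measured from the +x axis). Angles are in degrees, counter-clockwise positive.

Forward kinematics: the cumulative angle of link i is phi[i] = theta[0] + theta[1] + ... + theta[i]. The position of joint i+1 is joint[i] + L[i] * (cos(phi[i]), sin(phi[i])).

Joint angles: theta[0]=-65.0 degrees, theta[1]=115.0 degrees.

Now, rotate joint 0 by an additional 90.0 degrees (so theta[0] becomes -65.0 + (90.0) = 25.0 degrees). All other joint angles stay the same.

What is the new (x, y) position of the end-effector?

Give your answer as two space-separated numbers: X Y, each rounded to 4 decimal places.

Answer: -4.7689 5.7762

Derivation:
joint[0] = (0.0000, 0.0000)  (base)
link 0: phi[0] = 25 = 25 deg
  cos(25 deg) = 0.9063, sin(25 deg) = 0.4226
  joint[1] = (0.0000, 0.0000) + 1.5 * (0.9063, 0.4226) = (0.0000 + 1.3595, 0.0000 + 0.6339) = (1.3595, 0.6339)
link 1: phi[1] = 25 + 115 = 140 deg
  cos(140 deg) = -0.7660, sin(140 deg) = 0.6428
  joint[2] = (1.3595, 0.6339) + 8 * (-0.7660, 0.6428) = (1.3595 + -6.1284, 0.6339 + 5.1423) = (-4.7689, 5.7762)
End effector: (-4.7689, 5.7762)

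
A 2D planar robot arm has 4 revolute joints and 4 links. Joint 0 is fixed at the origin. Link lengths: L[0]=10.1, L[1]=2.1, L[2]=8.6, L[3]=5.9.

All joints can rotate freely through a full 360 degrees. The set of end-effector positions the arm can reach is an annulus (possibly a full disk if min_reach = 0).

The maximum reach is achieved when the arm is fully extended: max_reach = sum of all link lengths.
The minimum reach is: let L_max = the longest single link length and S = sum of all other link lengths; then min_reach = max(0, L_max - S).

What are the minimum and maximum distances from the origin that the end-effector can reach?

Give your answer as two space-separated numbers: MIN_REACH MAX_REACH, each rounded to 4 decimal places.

Answer: 0.0000 26.7000

Derivation:
Link lengths: [10.1, 2.1, 8.6, 5.9]
max_reach = 10.1 + 2.1 + 8.6 + 5.9 = 26.7
L_max = max([10.1, 2.1, 8.6, 5.9]) = 10.1
S (sum of others) = 26.7 - 10.1 = 16.6
min_reach = max(0, 10.1 - 16.6) = max(0, -6.5) = 0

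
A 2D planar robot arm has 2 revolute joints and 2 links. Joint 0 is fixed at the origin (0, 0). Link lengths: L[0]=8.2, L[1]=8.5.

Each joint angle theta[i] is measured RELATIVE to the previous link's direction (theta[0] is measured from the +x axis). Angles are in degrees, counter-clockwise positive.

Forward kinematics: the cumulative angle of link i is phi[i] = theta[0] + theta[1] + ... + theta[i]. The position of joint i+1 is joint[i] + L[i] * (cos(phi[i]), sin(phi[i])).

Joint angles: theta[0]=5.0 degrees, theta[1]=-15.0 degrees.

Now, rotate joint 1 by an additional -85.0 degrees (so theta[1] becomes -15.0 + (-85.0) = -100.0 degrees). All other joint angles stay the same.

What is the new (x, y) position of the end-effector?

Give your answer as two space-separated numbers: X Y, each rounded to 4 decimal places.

joint[0] = (0.0000, 0.0000)  (base)
link 0: phi[0] = 5 = 5 deg
  cos(5 deg) = 0.9962, sin(5 deg) = 0.0872
  joint[1] = (0.0000, 0.0000) + 8.2 * (0.9962, 0.0872) = (0.0000 + 8.1688, 0.0000 + 0.7147) = (8.1688, 0.7147)
link 1: phi[1] = 5 + -100 = -95 deg
  cos(-95 deg) = -0.0872, sin(-95 deg) = -0.9962
  joint[2] = (8.1688, 0.7147) + 8.5 * (-0.0872, -0.9962) = (8.1688 + -0.7408, 0.7147 + -8.4677) = (7.4280, -7.7530)
End effector: (7.4280, -7.7530)

Answer: 7.4280 -7.7530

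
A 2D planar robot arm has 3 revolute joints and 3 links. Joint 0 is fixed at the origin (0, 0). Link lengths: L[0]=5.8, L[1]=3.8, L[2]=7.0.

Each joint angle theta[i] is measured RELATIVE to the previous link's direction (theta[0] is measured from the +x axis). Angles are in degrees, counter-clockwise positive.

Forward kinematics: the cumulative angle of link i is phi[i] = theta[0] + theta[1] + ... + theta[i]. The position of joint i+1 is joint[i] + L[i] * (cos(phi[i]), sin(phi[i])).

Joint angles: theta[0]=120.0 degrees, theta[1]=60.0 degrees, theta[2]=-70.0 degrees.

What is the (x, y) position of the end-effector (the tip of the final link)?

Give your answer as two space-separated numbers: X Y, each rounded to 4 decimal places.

joint[0] = (0.0000, 0.0000)  (base)
link 0: phi[0] = 120 = 120 deg
  cos(120 deg) = -0.5000, sin(120 deg) = 0.8660
  joint[1] = (0.0000, 0.0000) + 5.8 * (-0.5000, 0.8660) = (0.0000 + -2.9000, 0.0000 + 5.0229) = (-2.9000, 5.0229)
link 1: phi[1] = 120 + 60 = 180 deg
  cos(180 deg) = -1.0000, sin(180 deg) = 0.0000
  joint[2] = (-2.9000, 5.0229) + 3.8 * (-1.0000, 0.0000) = (-2.9000 + -3.8000, 5.0229 + 0.0000) = (-6.7000, 5.0229)
link 2: phi[2] = 120 + 60 + -70 = 110 deg
  cos(110 deg) = -0.3420, sin(110 deg) = 0.9397
  joint[3] = (-6.7000, 5.0229) + 7 * (-0.3420, 0.9397) = (-6.7000 + -2.3941, 5.0229 + 6.5778) = (-9.0941, 11.6008)
End effector: (-9.0941, 11.6008)

Answer: -9.0941 11.6008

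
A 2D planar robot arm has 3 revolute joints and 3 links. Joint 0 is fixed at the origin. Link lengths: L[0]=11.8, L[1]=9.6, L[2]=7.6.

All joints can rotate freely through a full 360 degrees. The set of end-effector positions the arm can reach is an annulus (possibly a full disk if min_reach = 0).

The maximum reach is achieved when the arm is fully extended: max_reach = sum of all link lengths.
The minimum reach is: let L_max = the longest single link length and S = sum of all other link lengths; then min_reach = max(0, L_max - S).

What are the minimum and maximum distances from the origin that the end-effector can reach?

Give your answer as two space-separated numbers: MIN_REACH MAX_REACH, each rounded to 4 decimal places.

Link lengths: [11.8, 9.6, 7.6]
max_reach = 11.8 + 9.6 + 7.6 = 29
L_max = max([11.8, 9.6, 7.6]) = 11.8
S (sum of others) = 29 - 11.8 = 17.2
min_reach = max(0, 11.8 - 17.2) = max(0, -5.4) = 0

Answer: 0.0000 29.0000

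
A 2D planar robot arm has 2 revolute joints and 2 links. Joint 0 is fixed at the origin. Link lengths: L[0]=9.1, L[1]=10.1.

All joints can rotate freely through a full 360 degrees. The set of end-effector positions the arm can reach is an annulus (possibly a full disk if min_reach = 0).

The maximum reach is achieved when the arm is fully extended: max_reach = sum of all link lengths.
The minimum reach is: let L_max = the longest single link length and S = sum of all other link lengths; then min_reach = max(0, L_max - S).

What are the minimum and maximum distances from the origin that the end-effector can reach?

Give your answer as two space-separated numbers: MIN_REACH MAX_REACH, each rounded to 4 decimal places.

Link lengths: [9.1, 10.1]
max_reach = 9.1 + 10.1 = 19.2
L_max = max([9.1, 10.1]) = 10.1
S (sum of others) = 19.2 - 10.1 = 9.1
min_reach = max(0, 10.1 - 9.1) = max(0, 1) = 1

Answer: 1.0000 19.2000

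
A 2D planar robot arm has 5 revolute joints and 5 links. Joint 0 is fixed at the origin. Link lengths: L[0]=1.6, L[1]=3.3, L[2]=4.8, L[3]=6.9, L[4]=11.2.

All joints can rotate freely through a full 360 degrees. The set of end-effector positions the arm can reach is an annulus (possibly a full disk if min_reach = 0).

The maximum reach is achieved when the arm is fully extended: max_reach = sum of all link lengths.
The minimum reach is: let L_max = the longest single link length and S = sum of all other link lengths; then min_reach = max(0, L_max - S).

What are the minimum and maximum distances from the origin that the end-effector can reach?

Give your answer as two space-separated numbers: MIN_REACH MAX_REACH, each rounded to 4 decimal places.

Link lengths: [1.6, 3.3, 4.8, 6.9, 11.2]
max_reach = 1.6 + 3.3 + 4.8 + 6.9 + 11.2 = 27.8
L_max = max([1.6, 3.3, 4.8, 6.9, 11.2]) = 11.2
S (sum of others) = 27.8 - 11.2 = 16.6
min_reach = max(0, 11.2 - 16.6) = max(0, -5.4) = 0

Answer: 0.0000 27.8000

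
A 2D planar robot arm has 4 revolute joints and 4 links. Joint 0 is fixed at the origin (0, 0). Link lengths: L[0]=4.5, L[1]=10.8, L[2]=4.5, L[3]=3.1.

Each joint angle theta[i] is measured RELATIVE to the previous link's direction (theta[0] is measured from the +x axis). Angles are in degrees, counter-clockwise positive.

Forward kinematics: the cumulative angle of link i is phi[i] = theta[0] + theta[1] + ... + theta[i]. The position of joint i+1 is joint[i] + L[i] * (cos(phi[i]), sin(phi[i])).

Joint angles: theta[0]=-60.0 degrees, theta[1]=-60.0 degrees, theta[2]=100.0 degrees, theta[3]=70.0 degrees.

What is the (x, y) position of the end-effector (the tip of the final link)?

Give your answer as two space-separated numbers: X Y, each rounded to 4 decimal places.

joint[0] = (0.0000, 0.0000)  (base)
link 0: phi[0] = -60 = -60 deg
  cos(-60 deg) = 0.5000, sin(-60 deg) = -0.8660
  joint[1] = (0.0000, 0.0000) + 4.5 * (0.5000, -0.8660) = (0.0000 + 2.2500, 0.0000 + -3.8971) = (2.2500, -3.8971)
link 1: phi[1] = -60 + -60 = -120 deg
  cos(-120 deg) = -0.5000, sin(-120 deg) = -0.8660
  joint[2] = (2.2500, -3.8971) + 10.8 * (-0.5000, -0.8660) = (2.2500 + -5.4000, -3.8971 + -9.3531) = (-3.1500, -13.2502)
link 2: phi[2] = -60 + -60 + 100 = -20 deg
  cos(-20 deg) = 0.9397, sin(-20 deg) = -0.3420
  joint[3] = (-3.1500, -13.2502) + 4.5 * (0.9397, -0.3420) = (-3.1500 + 4.2286, -13.2502 + -1.5391) = (1.0786, -14.7893)
link 3: phi[3] = -60 + -60 + 100 + 70 = 50 deg
  cos(50 deg) = 0.6428, sin(50 deg) = 0.7660
  joint[4] = (1.0786, -14.7893) + 3.1 * (0.6428, 0.7660) = (1.0786 + 1.9926, -14.7893 + 2.3747) = (3.0713, -12.4145)
End effector: (3.0713, -12.4145)

Answer: 3.0713 -12.4145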